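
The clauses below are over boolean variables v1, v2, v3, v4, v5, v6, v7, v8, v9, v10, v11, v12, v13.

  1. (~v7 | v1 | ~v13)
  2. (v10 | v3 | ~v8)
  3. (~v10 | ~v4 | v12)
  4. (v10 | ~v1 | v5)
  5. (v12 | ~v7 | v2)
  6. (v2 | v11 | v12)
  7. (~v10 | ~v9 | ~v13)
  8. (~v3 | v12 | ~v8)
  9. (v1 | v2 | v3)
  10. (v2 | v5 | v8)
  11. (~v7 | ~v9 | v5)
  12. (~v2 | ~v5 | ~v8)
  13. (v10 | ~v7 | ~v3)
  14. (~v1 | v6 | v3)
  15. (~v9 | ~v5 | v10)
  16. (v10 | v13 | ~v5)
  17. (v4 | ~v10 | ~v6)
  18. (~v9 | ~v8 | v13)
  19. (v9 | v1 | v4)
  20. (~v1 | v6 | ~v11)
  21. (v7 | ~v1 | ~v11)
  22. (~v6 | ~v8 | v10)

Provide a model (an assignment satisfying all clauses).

v1=False, v2=False, v3=True, v4=True, v5=True, v6=True, v7=False, v8=True, v9=False, v10=True, v11=False, v12=True, v13=True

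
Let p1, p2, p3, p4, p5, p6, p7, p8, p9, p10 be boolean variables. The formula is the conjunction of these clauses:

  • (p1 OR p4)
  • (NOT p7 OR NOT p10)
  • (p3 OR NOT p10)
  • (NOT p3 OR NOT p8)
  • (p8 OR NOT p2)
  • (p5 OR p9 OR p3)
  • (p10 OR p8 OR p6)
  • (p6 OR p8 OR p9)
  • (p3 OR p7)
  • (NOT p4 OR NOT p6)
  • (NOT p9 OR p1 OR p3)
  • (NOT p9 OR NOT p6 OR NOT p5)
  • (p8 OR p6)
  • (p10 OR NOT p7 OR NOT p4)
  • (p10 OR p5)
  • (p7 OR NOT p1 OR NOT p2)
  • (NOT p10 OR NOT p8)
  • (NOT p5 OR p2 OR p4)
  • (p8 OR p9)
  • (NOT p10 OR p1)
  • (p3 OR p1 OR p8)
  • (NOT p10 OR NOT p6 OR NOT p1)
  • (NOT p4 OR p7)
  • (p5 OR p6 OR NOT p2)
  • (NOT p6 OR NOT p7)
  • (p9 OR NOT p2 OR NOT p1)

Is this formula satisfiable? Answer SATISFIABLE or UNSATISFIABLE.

SATISFIABLE

Set p1 = True and propagate.
Try p2 = True.
  then p8 is forced to True.
  then p3 is forced to False.
  then p10 is forced to False.
  then p7 is forced to True.
  then p4 is forced to False.
  then p5 is forced to True.
  then p6 is forced to False.
  then p9 is forced to True.
Every clause has at least one true literal under this assignment.
So p1 = T, p2 = T, p3 = F, p4 = F, p5 = T, p6 = F, p7 = T, p8 = T, p9 = T, p10 = F is a satisfying assignment.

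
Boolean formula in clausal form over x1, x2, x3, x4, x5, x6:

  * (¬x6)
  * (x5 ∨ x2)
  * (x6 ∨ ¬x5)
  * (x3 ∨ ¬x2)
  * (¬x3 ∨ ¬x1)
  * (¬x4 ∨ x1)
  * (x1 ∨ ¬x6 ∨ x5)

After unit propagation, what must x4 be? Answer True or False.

Unit clause (¬x6) sets x6 = False.
(¬x5 ∨ x6) with x6 = False leaves only ¬x5, so x5 = False.
From (x5 ∨ x2) and x5 = False: x2 = True.
From (x3 ∨ ¬x2) and x2 = True: x3 = True.
In (¬x3 ∨ ¬x1), ¬x3 is now false; ¬x1 must hold, so x1 = False.
(x1 ∨ ¬x4): since x1 = False, the clause reduces to (¬x4). x4 = False.

False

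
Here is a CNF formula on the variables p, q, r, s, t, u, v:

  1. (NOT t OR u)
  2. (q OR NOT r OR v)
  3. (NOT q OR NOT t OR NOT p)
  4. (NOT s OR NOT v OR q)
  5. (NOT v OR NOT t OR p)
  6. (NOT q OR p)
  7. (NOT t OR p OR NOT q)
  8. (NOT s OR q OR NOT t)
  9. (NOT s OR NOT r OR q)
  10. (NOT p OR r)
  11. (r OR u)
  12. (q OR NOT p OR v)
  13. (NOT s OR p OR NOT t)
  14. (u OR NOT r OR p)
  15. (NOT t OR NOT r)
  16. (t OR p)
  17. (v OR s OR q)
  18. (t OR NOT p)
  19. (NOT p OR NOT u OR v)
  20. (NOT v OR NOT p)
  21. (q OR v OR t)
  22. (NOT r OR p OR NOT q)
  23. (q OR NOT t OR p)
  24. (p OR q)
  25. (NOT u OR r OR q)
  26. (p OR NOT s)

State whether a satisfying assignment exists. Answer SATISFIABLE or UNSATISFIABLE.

UNSATISFIABLE

p = True:
  propagation gives r=True, t=False; an empty clause results — contradiction.
p = False:
  propagation gives q=False; an empty clause results — contradiction.
Every branch closes, so no satisfying assignment exists.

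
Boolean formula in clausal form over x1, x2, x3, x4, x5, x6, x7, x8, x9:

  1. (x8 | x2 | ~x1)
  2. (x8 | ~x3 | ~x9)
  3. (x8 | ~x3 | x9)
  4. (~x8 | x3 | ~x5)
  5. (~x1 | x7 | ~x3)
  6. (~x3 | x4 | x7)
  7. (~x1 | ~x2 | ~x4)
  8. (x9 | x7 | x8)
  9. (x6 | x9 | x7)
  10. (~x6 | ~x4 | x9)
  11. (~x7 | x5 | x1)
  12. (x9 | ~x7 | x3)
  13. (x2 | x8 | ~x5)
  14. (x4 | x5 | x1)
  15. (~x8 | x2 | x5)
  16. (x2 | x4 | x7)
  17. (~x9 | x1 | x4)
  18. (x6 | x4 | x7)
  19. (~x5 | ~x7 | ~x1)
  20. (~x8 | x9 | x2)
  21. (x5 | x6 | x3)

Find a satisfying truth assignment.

x1=F, x2=T, x3=F, x4=T, x5=T, x6=F, x7=F, x8=F, x9=T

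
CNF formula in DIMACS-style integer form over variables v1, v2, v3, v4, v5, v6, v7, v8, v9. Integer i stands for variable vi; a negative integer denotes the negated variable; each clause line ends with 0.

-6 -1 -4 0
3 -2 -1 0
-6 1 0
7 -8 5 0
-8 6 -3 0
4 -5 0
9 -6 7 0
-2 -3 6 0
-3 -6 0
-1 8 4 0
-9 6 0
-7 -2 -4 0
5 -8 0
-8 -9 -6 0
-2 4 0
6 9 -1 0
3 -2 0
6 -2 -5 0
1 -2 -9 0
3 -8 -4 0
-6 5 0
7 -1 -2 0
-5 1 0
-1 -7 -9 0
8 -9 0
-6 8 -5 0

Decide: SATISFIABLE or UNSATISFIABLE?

v2 occurs only negated in the remaining clauses — set v2 = False.
Try v1 = False.
  then v6 is forced to False.
  then v9 is forced to False.
  then v5 is forced to False.
  then v8 is forced to False.
v3, v4, v7 are now unconstrained; take v3 = True, v4 = False, v7 = False.
Every clause has at least one true literal under this assignment.
So v1 = F, v2 = F, v3 = T, v4 = F, v5 = F, v6 = F, v7 = F, v8 = F, v9 = F is a satisfying assignment.

SATISFIABLE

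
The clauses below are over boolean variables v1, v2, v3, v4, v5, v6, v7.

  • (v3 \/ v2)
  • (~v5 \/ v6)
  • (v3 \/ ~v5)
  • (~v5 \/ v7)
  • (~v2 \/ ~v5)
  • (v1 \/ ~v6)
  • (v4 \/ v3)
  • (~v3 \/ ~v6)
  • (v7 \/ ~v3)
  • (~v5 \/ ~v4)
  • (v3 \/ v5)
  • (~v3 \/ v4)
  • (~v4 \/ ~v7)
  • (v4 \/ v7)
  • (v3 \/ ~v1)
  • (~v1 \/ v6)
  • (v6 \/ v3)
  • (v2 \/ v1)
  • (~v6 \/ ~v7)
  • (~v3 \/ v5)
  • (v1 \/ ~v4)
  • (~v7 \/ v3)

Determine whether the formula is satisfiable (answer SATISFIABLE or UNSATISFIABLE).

UNSATISFIABLE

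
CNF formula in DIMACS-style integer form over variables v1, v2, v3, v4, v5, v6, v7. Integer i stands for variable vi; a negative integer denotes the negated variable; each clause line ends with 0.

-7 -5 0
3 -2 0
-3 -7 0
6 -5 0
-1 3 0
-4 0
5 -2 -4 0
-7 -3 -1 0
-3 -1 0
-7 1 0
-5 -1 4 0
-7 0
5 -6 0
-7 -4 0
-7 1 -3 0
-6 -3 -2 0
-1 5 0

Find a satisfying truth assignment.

(¬v4) is a unit clause, so v4 = False.
The clause (¬v7) is unit: v7 must be False.
Pure literal: v1 appears only negated; assign v1 = False.
Pure literal: v2 appears only negated; assign v2 = False.
Branch on v5: take v5 = True.
  then v6 is forced to True.
v3 is now unconstrained; take v3 = True.

v1 = F, v2 = F, v3 = T, v4 = F, v5 = T, v6 = T, v7 = F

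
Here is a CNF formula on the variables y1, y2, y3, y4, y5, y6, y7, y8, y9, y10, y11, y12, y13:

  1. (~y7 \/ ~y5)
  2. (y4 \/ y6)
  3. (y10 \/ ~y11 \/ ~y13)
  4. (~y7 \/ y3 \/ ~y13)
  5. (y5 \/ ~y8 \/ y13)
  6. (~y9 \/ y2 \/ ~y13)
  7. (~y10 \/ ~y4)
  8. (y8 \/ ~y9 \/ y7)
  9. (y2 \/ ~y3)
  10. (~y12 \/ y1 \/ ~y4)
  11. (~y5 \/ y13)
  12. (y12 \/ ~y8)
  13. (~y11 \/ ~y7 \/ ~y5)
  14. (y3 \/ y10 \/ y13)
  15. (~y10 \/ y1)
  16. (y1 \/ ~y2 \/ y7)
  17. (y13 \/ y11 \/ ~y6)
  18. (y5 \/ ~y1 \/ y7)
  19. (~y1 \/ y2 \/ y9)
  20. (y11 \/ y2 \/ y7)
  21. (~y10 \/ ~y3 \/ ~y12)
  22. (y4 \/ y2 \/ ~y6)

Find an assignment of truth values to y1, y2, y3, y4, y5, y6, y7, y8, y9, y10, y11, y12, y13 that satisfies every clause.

y1=True, y2=True, y3=True, y4=True, y5=False, y6=False, y7=True, y8=False, y9=True, y10=False, y11=True, y12=True, y13=False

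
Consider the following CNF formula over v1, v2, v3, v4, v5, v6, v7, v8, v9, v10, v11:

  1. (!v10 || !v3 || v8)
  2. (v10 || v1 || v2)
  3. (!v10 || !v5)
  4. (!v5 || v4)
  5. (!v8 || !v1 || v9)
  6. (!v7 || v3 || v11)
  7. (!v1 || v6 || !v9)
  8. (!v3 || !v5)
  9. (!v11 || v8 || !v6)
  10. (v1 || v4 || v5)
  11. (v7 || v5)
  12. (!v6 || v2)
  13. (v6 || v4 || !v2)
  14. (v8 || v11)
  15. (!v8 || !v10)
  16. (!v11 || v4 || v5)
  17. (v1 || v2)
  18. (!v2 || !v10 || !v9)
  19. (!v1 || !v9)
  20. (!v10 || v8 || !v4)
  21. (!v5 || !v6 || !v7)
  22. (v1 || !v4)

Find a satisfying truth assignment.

Try v1 = True.
  then v9 is forced to False.
  then v8 is forced to False.
  then v11 is forced to True.
  then v6 is forced to False.
For the remaining variables, v2 = True, v3 = True, v4 = True, v5 = False, v7 = True, v10 = False works.

v1=True, v2=True, v3=True, v4=True, v5=False, v6=False, v7=True, v8=False, v9=False, v10=False, v11=True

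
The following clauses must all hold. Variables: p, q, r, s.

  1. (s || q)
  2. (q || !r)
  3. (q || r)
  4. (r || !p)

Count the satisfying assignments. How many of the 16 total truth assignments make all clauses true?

6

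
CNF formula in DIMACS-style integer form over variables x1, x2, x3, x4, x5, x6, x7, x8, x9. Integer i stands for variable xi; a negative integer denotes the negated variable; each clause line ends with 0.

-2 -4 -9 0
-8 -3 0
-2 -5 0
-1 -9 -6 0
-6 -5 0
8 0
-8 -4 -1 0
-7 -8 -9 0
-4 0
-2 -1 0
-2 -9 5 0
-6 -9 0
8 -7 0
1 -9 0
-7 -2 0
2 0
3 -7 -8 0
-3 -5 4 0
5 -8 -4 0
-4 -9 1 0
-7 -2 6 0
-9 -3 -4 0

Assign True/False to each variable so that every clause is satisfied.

x1=False  x2=True  x3=False  x4=False  x5=False  x6=True  x7=False  x8=True  x9=False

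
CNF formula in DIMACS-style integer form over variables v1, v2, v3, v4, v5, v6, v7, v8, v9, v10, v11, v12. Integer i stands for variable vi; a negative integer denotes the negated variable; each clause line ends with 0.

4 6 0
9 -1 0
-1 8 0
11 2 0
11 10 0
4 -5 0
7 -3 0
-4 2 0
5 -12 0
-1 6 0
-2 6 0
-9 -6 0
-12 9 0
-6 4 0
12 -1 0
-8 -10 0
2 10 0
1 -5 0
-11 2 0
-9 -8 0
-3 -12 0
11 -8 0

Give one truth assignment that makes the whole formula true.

Pure literal: v3 appears only negated; assign v3 = False.
Pure literal: v7 appears only positively; assign v7 = True.
Try v1 = False.
  then v5 is forced to False.
  then v12 is forced to False.
For the remaining variables, v2 = True, v4 = True, v6 = True, v8 = True, v9 = False, v10 = False, v11 = True works.

v1=False, v2=True, v3=False, v4=True, v5=False, v6=True, v7=True, v8=True, v9=False, v10=False, v11=True, v12=False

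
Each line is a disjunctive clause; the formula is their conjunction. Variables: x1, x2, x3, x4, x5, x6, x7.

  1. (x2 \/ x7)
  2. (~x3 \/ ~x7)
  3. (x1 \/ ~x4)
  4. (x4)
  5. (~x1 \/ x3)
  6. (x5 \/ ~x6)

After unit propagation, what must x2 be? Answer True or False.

True

Unit clause (x4) sets x4 = True.
(~x4 \/ x1) with x4 = True leaves only x1, so x1 = True.
(~x1 \/ x3) with x1 = True leaves only x3, so x3 = True.
In (~x7 \/ ~x3), ~x3 is now false; ~x7 must hold, so x7 = False.
(x2 \/ x7) with x7 = False leaves only x2, so x2 = True.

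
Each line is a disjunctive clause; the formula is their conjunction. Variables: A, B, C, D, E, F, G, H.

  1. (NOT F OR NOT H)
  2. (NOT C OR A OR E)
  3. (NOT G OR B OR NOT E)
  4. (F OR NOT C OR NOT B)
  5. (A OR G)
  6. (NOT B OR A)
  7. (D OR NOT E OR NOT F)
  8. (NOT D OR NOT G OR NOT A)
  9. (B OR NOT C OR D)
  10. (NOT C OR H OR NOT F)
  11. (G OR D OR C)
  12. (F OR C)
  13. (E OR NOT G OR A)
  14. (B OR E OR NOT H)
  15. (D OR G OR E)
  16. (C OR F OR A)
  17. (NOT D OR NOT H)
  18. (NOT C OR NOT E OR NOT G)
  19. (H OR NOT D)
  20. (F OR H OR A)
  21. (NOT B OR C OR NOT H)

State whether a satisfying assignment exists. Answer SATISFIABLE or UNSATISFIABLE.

SATISFIABLE

Try A = True.
Branch on B: take B = False.
For the remaining variables, C = False, D = False, E = False, F = True, G = True, H = False works.
So A = True, B = False, C = False, D = False, E = False, F = True, G = True, H = False is a satisfying assignment.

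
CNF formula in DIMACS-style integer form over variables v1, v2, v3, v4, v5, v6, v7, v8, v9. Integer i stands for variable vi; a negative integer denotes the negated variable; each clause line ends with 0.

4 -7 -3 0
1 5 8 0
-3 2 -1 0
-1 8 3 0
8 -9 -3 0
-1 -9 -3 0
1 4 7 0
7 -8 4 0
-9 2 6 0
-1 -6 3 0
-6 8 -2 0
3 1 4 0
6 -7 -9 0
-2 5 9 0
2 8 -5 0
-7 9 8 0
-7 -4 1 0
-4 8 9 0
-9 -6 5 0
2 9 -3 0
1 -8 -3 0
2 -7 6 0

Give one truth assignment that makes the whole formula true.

Set v1 = False and propagate.
Branch on v2: take v2 = True.
The remaining clauses are satisfied by v3 = False, v4 = True, v5 = True, v6 = False, v7 = False, v8 = True, v9 = False.
Check each clause:
  1. (~v7 | ~v3 | v4) — ~v7 is true.
  2. (v5 | v1 | v8) — v8 is true.
  3. (~v3 | ~v1 | v2) — v2 is true.
  4. (v8 | ~v1 | v3) — v8 is true.
  5. (~v3 | ~v9 | v8) — v8 is true.
  6. (~v9 | ~v3 | ~v1) — ~v3 is true.
  7. (v4 | v7 | v1) — v4 is true.
  8. (v4 | ~v8 | v7) — v4 is true.
  9. (v2 | ~v9 | v6) — v2 is true.
  10. (~v1 | ~v6 | v3) — ~v6 is true.
  11. (~v6 | ~v2 | v8) — v8 is true.
  12. (v1 | v4 | v3) — v4 is true.
  13. (~v9 | ~v7 | v6) — ~v7 is true.
  14. (v9 | v5 | ~v2) — v5 is true.
  15. (v8 | ~v5 | v2) — v8 is true.
  16. (v9 | v8 | ~v7) — v8 is true.
  17. (~v4 | v1 | ~v7) — ~v7 is true.
  18. (v8 | v9 | ~v4) — v8 is true.
  19. (v5 | ~v6 | ~v9) — ~v6 is true.
  20. (v2 | ~v3 | v9) — v2 is true.
  21. (~v8 | v1 | ~v3) — ~v3 is true.
  22. (v6 | v2 | ~v7) — ~v7 is true.

v1=F, v2=T, v3=F, v4=T, v5=T, v6=F, v7=F, v8=T, v9=F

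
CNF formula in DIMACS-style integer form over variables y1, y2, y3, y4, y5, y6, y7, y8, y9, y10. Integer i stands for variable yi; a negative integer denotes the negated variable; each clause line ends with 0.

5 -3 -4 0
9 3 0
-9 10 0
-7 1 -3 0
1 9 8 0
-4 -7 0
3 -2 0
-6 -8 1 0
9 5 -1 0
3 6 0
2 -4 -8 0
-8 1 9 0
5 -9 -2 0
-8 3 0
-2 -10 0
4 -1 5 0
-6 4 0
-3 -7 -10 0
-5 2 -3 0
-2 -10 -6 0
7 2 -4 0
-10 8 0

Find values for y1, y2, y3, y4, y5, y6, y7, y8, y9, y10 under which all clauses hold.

y1=1, y2=1, y3=1, y4=1, y5=1, y6=0, y7=0, y8=0, y9=0, y10=0

Set y1 = True and propagate.
Set y2 = True and propagate.
  then y3 is forced to True.
  then y10 is forced to False.
  then y9 is forced to False.
  then y5 is forced to True.
Set y4 = True and propagate.
  then y7 is forced to False.
y6, y8 are now unconstrained; take y6 = False, y8 = False.
Every clause has at least one true literal under this assignment.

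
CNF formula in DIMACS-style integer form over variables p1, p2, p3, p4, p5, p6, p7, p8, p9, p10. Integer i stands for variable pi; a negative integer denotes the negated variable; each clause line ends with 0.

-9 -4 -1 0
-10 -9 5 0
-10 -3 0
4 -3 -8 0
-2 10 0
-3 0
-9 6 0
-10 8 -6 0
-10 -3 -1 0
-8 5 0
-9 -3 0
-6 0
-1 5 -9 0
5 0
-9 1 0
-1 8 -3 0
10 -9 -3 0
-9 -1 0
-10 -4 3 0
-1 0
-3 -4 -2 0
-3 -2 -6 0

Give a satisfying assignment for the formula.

p1=0  p2=1  p3=0  p4=0  p5=1  p6=0  p7=1  p8=0  p9=0  p10=1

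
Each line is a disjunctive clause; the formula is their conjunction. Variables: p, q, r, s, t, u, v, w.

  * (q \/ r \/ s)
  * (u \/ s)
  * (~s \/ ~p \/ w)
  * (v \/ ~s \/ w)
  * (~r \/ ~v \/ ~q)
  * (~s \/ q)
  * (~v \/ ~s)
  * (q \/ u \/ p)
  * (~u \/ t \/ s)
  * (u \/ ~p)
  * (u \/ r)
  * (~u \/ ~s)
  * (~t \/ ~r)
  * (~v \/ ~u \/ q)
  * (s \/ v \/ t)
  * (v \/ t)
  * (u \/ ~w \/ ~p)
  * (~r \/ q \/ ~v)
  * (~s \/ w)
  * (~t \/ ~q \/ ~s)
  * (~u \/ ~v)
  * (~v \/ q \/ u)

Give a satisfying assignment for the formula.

p = 0  q = 1  r = 0  s = 0  t = 1  u = 1  v = 0  w = 1

Set p = False and propagate.
For the remaining variables, q = True, r = False, s = False, t = True, u = True, v = False, w = True works.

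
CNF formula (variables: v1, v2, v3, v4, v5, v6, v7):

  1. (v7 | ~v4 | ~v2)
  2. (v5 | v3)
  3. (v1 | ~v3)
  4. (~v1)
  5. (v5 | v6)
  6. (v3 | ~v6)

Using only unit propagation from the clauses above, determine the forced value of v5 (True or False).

True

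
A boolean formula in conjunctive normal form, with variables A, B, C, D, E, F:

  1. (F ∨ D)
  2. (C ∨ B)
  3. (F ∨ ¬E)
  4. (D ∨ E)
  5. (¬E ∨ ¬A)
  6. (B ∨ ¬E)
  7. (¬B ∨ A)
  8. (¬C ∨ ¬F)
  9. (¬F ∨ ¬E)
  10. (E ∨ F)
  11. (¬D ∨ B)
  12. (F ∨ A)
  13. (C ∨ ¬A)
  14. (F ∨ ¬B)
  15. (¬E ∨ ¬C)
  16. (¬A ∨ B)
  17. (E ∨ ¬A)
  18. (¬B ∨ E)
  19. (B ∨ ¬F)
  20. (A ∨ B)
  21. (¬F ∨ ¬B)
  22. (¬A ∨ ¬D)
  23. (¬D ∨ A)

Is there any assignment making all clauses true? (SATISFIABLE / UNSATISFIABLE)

B = True:
  propagation gives A=True, E=False; an empty clause results — contradiction.
B = False:
  propagation gives C=True, E=False, D=True; an empty clause results — contradiction.
Every branch closes, so no satisfying assignment exists.

UNSATISFIABLE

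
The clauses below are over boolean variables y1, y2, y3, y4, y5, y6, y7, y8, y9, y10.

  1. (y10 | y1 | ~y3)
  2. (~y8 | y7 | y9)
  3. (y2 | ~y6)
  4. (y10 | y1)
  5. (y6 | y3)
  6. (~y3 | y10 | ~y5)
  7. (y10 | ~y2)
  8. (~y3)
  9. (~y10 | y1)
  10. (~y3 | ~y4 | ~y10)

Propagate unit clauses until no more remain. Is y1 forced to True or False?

(~y3) stands alone — y3 = False.
(y6 | y3) with y3 = False leaves only y6, so y6 = True.
(y2 | ~y6) with y6 = True leaves only y2, so y2 = True.
(~y2 | y10): since y2 = True, the clause reduces to (y10). y10 = True.
(y1 | ~y10) with y10 = True leaves only y1, so y1 = True.

True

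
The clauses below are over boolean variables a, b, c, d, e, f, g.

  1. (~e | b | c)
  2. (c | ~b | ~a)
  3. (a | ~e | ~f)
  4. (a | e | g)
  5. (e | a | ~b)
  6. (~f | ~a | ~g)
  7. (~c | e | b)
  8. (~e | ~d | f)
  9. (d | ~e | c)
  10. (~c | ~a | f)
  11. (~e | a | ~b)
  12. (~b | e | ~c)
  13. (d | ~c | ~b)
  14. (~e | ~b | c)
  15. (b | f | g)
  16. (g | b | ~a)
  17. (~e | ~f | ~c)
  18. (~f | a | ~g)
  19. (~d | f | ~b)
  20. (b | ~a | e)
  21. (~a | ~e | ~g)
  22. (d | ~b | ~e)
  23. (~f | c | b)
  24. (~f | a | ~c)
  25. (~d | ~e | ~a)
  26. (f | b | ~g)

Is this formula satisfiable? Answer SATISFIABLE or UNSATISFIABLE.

UNSATISFIABLE

b = True:
  e = True:
    propagation gives a=True, c=True, f=True; an empty clause results — contradiction.
  e = False:
    propagation gives a=True, c=True; an empty clause results — contradiction.
b = False:
  a = True:
    propagation gives g=True, f=False; an empty clause results — contradiction.
  a = False:
    f = True:
      propagation gives e=False, g=True; contradiction.
    f = False:
      propagation gives g=True; contradiction.
Every branch closes, so no satisfying assignment exists.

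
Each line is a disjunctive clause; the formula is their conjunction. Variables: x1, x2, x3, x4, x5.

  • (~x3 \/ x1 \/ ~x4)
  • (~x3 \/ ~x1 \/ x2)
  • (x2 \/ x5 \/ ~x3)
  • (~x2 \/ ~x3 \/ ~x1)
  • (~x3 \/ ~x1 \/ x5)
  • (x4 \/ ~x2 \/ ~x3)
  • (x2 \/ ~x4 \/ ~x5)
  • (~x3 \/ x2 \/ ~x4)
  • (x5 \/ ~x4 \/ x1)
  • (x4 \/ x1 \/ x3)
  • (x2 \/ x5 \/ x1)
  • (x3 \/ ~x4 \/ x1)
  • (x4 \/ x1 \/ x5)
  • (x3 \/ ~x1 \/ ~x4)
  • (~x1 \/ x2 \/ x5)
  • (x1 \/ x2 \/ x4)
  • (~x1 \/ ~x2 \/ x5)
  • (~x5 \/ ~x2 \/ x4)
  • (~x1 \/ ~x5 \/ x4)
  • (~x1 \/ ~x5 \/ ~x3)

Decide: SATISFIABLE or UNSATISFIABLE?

x1 = True:
  x2 = True:
    propagation gives x3=False, x4=False, x5=True; an empty clause results — contradiction.
  x2 = False:
    propagation gives x3=False, x4=False, x5=True; an empty clause results — contradiction.
x1 = False:
  x4 = True:
    propagation gives x3=False; an empty clause results — contradiction.
  x4 = False:
    propagation gives x3=True, x2=False; an empty clause results — contradiction.
Every branch closes, so no satisfying assignment exists.

UNSATISFIABLE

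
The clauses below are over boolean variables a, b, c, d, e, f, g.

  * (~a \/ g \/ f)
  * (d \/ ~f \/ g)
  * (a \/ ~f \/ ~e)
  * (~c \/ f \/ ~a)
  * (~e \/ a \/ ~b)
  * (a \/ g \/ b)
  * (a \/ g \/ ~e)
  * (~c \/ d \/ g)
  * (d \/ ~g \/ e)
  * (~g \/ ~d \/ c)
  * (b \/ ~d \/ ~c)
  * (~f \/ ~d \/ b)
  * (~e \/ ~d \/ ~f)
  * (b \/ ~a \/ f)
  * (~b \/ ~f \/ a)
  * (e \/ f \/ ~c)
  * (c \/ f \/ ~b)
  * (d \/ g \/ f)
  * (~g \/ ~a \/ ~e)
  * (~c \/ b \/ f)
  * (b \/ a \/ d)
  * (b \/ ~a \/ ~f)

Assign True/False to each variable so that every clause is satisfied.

a=True, b=True, c=True, d=True, e=False, f=True, g=True

Try a = True.
The remaining clauses are satisfied by b = True, c = True, d = True, e = False, f = True, g = True.
Check each clause:
  1. (g \/ f \/ ~a) — g is true.
  2. (~f \/ g \/ d) — d is true.
  3. (~e \/ a \/ ~f) — a is true.
  4. (~c \/ f \/ ~a) — f is true.
  5. (~b \/ ~e \/ a) — a is true.
  6. (b \/ g \/ a) — a is true.
  7. (a \/ g \/ ~e) — a is true.
  8. (~c \/ d \/ g) — d is true.
  9. (d \/ e \/ ~g) — d is true.
  10. (~d \/ ~g \/ c) — c is true.
  11. (b \/ ~d \/ ~c) — b is true.
  12. (~d \/ b \/ ~f) — b is true.
  13. (~d \/ ~e \/ ~f) — ~e is true.
  14. (~a \/ b \/ f) — b is true.
  15. (~b \/ a \/ ~f) — a is true.
  16. (~c \/ e \/ f) — f is true.
  17. (f \/ ~b \/ c) — c is true.
  18. (f \/ d \/ g) — d is true.
  19. (~g \/ ~a \/ ~e) — ~e is true.
  20. (b \/ ~c \/ f) — b is true.
  21. (d \/ a \/ b) — a is true.
  22. (~a \/ ~f \/ b) — b is true.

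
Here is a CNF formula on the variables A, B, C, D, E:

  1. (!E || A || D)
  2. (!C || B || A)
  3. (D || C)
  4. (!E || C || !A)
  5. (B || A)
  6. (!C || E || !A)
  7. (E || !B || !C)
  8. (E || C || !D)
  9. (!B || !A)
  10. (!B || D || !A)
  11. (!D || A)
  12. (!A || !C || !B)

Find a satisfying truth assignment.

A = T  B = F  C = T  D = F  E = T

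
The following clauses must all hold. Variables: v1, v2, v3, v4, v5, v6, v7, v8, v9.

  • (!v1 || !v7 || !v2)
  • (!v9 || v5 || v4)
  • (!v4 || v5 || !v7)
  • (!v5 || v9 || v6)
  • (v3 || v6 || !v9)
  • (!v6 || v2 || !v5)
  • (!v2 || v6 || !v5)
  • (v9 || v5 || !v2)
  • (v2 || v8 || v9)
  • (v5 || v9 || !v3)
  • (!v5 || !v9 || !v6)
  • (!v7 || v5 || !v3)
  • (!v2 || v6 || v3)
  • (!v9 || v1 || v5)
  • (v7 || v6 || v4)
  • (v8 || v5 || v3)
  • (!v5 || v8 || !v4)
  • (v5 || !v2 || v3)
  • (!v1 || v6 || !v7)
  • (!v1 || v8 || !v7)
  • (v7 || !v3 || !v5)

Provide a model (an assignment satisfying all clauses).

Try v1 = False.
Try v2 = False.
For the remaining variables, v3 = True, v4 = False, v5 = True, v6 = False, v7 = True, v8 = False, v9 = True works.
Every clause has at least one true literal under this assignment.

v1 = False, v2 = False, v3 = True, v4 = False, v5 = True, v6 = False, v7 = True, v8 = False, v9 = True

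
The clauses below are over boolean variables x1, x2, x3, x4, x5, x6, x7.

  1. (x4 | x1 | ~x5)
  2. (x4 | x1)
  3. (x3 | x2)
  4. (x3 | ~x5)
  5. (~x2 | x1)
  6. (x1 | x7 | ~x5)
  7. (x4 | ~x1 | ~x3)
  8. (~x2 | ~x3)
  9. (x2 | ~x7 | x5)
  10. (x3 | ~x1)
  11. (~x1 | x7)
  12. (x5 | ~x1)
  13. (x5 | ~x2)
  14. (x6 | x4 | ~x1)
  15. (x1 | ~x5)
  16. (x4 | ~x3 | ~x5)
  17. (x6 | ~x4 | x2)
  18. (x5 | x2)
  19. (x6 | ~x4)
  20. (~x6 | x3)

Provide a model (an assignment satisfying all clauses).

Branch on x1: take x1 = True.
  then x3 is forced to True.
  then x4 is forced to True.
  then x2 is forced to False.
  then x7 is forced to True.
  then x5 is forced to True.
  then x6 is forced to True.
Every clause has at least one true literal under this assignment.

x1=1, x2=0, x3=1, x4=1, x5=1, x6=1, x7=1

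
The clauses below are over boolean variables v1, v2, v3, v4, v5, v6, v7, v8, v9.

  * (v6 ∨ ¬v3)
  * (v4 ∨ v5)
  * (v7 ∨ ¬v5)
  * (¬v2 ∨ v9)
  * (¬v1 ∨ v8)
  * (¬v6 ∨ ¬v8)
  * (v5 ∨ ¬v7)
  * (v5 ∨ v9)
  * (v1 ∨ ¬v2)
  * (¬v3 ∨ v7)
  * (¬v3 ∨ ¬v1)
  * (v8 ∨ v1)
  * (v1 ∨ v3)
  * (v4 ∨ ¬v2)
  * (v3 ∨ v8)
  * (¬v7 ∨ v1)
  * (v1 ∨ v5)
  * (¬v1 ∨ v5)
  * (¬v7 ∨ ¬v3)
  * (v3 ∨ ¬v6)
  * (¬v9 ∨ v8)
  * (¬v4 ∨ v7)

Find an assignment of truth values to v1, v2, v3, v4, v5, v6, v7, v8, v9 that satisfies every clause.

v1=True, v2=False, v3=False, v4=False, v5=True, v6=False, v7=True, v8=True, v9=False

Check each clause:
  1. (¬v3 ∨ v6) — ¬v3 is true.
  2. (v5 ∨ v4) — v5 is true.
  3. (¬v5 ∨ v7) — v7 is true.
  4. (¬v2 ∨ v9) — ¬v2 is true.
  5. (¬v1 ∨ v8) — v8 is true.
  6. (¬v8 ∨ ¬v6) — ¬v6 is true.
  7. (v5 ∨ ¬v7) — v5 is true.
  8. (v5 ∨ v9) — v5 is true.
  9. (¬v2 ∨ v1) — v1 is true.
  10. (v7 ∨ ¬v3) — ¬v3 is true.
  11. (¬v3 ∨ ¬v1) — ¬v3 is true.
  12. (v1 ∨ v8) — v8 is true.
  13. (v1 ∨ v3) — v1 is true.
  14. (¬v2 ∨ v4) — ¬v2 is true.
  15. (v3 ∨ v8) — v8 is true.
  16. (v1 ∨ ¬v7) — v1 is true.
  17. (v1 ∨ v5) — v1 is true.
  18. (v5 ∨ ¬v1) — v5 is true.
  19. (¬v3 ∨ ¬v7) — ¬v3 is true.
  20. (¬v6 ∨ v3) — ¬v6 is true.
  21. (¬v9 ∨ v8) — v8 is true.
  22. (¬v4 ∨ v7) — ¬v4 is true.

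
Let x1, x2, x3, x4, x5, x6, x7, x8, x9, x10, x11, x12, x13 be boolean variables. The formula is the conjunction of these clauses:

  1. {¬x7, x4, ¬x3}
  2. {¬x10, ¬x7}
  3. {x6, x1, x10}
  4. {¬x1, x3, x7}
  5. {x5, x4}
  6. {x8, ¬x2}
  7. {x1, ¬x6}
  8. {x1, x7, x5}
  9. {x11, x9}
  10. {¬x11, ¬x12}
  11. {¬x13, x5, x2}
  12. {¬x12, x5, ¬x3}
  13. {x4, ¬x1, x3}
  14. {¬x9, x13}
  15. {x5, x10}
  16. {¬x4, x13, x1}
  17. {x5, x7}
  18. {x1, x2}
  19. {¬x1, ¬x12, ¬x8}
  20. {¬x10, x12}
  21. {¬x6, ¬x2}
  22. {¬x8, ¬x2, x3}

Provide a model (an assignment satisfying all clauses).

x1=T, x2=T, x3=T, x4=T, x5=T, x6=F, x7=F, x8=T, x9=F, x10=F, x11=T, x12=F, x13=T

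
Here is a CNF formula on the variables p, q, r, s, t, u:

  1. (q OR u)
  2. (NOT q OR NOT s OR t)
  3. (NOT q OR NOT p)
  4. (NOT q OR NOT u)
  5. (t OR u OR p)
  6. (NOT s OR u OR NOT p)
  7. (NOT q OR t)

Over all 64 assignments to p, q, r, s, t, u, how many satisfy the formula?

Split on q, then u.
  q=1, u=1: a clause becomes empty — 0.
  q=1, u=0: remaining (p,r,s,t) ∈ {(0,0,0,1); (0,0,1,1); (0,1,0,1); (0,1,1,1)} — 4.
  q=0, u=1: p, r, s, t free → 2^4 = 16.
  q=0, u=0: a clause becomes empty — 0.
Total: 0 + 4 + 16 + 0 = 20.

20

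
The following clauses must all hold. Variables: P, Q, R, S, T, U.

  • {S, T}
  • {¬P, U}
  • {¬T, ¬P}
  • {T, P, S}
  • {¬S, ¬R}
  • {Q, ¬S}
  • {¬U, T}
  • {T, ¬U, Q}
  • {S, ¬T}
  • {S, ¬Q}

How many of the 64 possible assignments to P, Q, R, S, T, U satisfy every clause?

3

The models are:
  P=F Q=T R=F S=T T=F U=F
  P=F Q=T R=F S=T T=T U=F
  P=F Q=T R=F S=T T=T U=T
Count: 3.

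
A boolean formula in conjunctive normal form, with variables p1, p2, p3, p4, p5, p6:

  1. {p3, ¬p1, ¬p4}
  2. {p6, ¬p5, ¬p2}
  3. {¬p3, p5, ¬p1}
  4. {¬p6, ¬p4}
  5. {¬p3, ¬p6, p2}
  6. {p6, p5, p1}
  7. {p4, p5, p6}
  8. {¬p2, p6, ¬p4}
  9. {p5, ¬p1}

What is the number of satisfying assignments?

16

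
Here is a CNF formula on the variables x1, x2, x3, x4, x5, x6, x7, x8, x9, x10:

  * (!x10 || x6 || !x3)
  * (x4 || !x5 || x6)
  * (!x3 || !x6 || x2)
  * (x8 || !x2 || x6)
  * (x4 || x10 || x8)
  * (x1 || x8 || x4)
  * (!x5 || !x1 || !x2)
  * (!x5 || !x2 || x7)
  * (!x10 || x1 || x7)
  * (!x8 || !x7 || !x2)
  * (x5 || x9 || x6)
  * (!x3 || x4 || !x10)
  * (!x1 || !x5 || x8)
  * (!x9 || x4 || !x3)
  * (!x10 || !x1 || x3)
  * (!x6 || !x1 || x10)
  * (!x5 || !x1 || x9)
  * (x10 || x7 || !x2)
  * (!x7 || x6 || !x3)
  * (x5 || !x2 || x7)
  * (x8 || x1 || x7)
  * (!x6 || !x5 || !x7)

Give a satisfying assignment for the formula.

x4 occurs only positively in the remaining clauses — set x4 = True.
Try x1 = False.
Set x2 = False and propagate.
The remaining clauses are satisfied by x3 = False, x5 = True, x6 = False, x7 = True, x8 = False, x9 = True, x10 = False.

x1=F, x2=F, x3=F, x4=T, x5=T, x6=F, x7=T, x8=F, x9=T, x10=F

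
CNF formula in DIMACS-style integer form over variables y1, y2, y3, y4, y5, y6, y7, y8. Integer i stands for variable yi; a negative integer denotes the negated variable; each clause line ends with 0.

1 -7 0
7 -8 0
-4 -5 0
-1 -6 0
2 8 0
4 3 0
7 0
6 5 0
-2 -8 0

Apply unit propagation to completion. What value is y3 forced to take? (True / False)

(y7) stands alone — y7 = True.
From (y1 \/ ~y7) and y7 = True: y1 = True.
From (~y6 \/ ~y1) and y1 = True: y6 = False.
In (y6 \/ y5), y6 is now false; y5 must hold, so y5 = True.
From (~y4 \/ ~y5) and y5 = True: y4 = False.
(y3 \/ y4) with y4 = False leaves only y3, so y3 = True.

True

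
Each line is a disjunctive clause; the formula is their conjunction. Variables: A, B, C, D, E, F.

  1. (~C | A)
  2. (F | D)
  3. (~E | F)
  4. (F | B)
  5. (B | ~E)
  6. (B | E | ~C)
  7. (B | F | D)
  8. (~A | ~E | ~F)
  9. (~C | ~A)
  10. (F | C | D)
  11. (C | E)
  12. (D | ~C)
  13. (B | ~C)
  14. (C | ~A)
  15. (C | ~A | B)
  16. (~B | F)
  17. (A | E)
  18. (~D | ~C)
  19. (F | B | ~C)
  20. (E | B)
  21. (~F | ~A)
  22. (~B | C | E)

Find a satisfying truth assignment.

Branch on A: take A = False.
  then C is forced to False.
  then E is forced to True.
  then F is forced to True.
  then B is forced to True.
D is now unconstrained; take D = True.

A = False, B = True, C = False, D = True, E = True, F = True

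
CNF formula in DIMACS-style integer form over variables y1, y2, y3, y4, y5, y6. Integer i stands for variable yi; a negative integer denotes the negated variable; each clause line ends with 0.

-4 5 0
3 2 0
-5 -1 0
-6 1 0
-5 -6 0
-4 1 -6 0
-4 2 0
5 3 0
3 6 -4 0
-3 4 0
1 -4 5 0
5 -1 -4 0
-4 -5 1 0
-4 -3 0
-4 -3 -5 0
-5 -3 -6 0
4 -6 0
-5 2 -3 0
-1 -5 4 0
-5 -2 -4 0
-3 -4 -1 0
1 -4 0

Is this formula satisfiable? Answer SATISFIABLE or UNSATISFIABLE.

SATISFIABLE

Branch on y1: take y1 = False.
  then y6 is forced to False.
  then y4 is forced to False.
  then y3 is forced to False.
  then y2 is forced to True.
  then y5 is forced to True.
So y1 = 0, y2 = 1, y3 = 0, y4 = 0, y5 = 1, y6 = 0 is a satisfying assignment.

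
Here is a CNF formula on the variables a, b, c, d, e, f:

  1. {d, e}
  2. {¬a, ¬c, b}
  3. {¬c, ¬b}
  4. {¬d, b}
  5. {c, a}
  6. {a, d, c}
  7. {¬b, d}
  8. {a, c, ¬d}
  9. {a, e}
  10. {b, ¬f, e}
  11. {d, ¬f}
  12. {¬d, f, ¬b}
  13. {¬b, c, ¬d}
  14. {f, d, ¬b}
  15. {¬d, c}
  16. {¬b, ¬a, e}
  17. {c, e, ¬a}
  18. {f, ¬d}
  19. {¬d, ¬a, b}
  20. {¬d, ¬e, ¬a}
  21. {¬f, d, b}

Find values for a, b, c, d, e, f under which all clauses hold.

Try a = False.
  then c is forced to True.
  then b is forced to False.
  then d is forced to False.
  then e is forced to True.
  then f is forced to False.

a=0, b=0, c=1, d=0, e=1, f=0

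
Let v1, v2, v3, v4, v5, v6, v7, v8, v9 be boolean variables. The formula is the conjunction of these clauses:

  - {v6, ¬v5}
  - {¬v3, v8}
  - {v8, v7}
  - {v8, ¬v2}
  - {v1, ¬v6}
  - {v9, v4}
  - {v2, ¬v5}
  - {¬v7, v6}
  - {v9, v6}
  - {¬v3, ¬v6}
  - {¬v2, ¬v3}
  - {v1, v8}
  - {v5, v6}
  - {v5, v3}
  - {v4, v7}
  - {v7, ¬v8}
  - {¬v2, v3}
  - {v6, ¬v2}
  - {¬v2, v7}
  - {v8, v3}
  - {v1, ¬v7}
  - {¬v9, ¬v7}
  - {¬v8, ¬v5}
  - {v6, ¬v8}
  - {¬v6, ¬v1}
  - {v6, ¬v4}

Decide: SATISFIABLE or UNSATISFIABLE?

UNSATISFIABLE

v6 = True:
  propagation gives v1=True; an empty clause results — contradiction.
v6 = False:
  propagation gives v5=False; an empty clause results — contradiction.
Every branch closes, so no satisfying assignment exists.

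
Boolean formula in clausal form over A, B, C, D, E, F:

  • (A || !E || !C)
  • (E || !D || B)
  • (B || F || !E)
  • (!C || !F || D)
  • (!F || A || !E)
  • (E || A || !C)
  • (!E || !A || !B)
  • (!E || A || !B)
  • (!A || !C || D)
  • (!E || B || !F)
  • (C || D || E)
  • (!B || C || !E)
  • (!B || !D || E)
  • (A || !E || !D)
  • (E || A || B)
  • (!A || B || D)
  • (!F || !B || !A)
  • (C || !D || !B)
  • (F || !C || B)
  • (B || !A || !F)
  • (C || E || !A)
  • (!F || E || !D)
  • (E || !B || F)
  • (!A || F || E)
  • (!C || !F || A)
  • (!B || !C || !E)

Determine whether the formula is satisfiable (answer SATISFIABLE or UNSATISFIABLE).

E = True:
  B = True:
    propagation gives A=False; an empty clause results — contradiction.
  B = False:
    propagation gives F=True; an empty clause results — contradiction.
E = False:
  A = True:
    propagation gives C=True, D=True, B=True; an empty clause results — contradiction.
  A = False:
    propagation gives C=False, D=True, B=True; an empty clause results — contradiction.
Every branch closes, so no satisfying assignment exists.

UNSATISFIABLE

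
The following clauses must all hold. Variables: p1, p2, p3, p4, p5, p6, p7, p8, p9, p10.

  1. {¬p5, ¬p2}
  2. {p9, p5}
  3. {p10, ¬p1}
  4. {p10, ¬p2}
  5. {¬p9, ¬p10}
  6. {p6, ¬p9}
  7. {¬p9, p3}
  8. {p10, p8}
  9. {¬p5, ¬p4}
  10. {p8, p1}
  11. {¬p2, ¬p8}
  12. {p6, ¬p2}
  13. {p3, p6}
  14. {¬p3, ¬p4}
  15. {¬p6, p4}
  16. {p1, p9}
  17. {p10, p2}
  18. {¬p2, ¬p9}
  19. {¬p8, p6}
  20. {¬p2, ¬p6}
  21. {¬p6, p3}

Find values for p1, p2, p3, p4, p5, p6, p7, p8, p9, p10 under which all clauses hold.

p1=1  p2=0  p3=1  p4=0  p5=1  p6=0  p7=1  p8=0  p9=0  p10=1

Check each clause:
  1. {¬p5, ¬p2} — ¬p2 is true.
  2. {p9, p5} — p5 is true.
  3. {p10, ¬p1} — p10 is true.
  4. {p10, ¬p2} — p10 is true.
  5. {¬p9, ¬p10} — ¬p9 is true.
  6. {p6, ¬p9} — ¬p9 is true.
  7. {p3, ¬p9} — p3 is true.
  8. {p8, p10} — p10 is true.
  9. {¬p4, ¬p5} — ¬p4 is true.
  10. {p8, p1} — p1 is true.
  11. {¬p2, ¬p8} — ¬p8 is true.
  12. {p6, ¬p2} — ¬p2 is true.
  13. {p3, p6} — p3 is true.
  14. {¬p3, ¬p4} — ¬p4 is true.
  15. {p4, ¬p6} — ¬p6 is true.
  16. {p1, p9} — p1 is true.
  17. {p2, p10} — p10 is true.
  18. {¬p2, ¬p9} — ¬p2 is true.
  19. {¬p8, p6} — ¬p8 is true.
  20. {¬p6, ¬p2} — ¬p6 is true.
  21. {p3, ¬p6} — ¬p6 is true.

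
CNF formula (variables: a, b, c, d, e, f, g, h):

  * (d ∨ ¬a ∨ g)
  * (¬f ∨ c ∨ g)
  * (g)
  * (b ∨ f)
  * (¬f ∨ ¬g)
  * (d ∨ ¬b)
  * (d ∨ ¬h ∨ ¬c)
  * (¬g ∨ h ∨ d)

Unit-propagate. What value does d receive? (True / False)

Unit clause (g) sets g = True.
From (¬g ∨ ¬f) and g = True: f = False.
(b ∨ f): since f = False, the clause reduces to (b). b = True.
From (¬b ∨ d) and b = True: d = True.

True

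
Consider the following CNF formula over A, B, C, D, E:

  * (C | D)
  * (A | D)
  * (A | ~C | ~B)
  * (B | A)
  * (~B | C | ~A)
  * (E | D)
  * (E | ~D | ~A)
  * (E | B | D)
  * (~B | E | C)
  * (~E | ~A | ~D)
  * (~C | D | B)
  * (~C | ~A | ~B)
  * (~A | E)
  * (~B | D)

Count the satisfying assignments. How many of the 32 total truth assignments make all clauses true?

The models are:
  A=F B=T C=F D=T E=T
That's 1 in total.

1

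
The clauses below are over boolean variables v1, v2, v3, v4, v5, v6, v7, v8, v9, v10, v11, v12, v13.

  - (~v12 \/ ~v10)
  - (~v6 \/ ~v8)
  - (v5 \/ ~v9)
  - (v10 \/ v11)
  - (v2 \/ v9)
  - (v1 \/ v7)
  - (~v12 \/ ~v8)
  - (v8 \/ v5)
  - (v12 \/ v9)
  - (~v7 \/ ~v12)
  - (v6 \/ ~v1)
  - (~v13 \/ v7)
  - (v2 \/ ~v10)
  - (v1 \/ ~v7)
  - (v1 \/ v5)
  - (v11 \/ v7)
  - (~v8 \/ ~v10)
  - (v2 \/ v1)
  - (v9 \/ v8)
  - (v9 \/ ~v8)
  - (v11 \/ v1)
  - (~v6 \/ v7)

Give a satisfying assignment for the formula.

v5 occurs only positively in the remaining clauses — set v5 = True.
Pure literal: v11 appears only positively; assign v11 = True.
Branch on v1: take v1 = True.
  then v6 is forced to True.
  then v8 is forced to False.
  then v9 is forced to True.
  then v7 is forced to True.
  then v12 is forced to False.
Try v2 = False.
  then v10 is forced to False.
v3, v4, v13 are now unconstrained; take v3 = False, v4 = True, v13 = True.
Check each clause:
  1. (~v10 \/ ~v12) — ~v12 is true.
  2. (~v6 \/ ~v8) — ~v8 is true.
  3. (v5 \/ ~v9) — v5 is true.
  4. (v11 \/ v10) — v11 is true.
  5. (v2 \/ v9) — v9 is true.
  6. (v1 \/ v7) — v1 is true.
  7. (~v8 \/ ~v12) — ~v8 is true.
  8. (v8 \/ v5) — v5 is true.
  9. (v9 \/ v12) — v9 is true.
  10. (~v7 \/ ~v12) — ~v12 is true.
  11. (v6 \/ ~v1) — v6 is true.
  12. (v7 \/ ~v13) — v7 is true.
  13. (~v10 \/ v2) — ~v10 is true.
  14. (~v7 \/ v1) — v1 is true.
  15. (v5 \/ v1) — v1 is true.
  16. (v7 \/ v11) — v11 is true.
  17. (~v8 \/ ~v10) — ~v8 is true.
  18. (v1 \/ v2) — v1 is true.
  19. (v8 \/ v9) — v9 is true.
  20. (~v8 \/ v9) — ~v8 is true.
  21. (v11 \/ v1) — v1 is true.
  22. (v7 \/ ~v6) — v7 is true.

v1=T, v2=F, v3=F, v4=T, v5=T, v6=T, v7=T, v8=F, v9=T, v10=F, v11=T, v12=F, v13=T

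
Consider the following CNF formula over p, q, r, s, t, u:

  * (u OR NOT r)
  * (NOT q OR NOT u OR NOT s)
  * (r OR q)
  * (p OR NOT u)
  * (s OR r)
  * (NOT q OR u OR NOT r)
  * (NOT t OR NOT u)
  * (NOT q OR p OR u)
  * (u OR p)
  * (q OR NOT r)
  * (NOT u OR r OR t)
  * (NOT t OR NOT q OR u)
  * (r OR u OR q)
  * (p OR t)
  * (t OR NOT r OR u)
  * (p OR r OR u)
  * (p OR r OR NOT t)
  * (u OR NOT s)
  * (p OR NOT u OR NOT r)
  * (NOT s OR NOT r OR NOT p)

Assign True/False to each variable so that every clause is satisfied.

p=T, q=T, r=T, s=F, t=F, u=T

Try p = True.
Try q = True.
The remaining clauses are satisfied by r = True, s = False, t = False, u = True.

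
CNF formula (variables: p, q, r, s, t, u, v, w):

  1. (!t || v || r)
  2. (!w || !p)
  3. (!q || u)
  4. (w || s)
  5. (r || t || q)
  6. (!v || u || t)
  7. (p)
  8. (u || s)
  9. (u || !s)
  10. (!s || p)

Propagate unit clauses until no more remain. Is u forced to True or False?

Unit clause (p) sets p = True.
In (!w || !p), !p is now false; !w must hold, so w = False.
From (s || w) and w = False: s = True.
(!s || u): since s = True, the clause reduces to (u). u = True.

True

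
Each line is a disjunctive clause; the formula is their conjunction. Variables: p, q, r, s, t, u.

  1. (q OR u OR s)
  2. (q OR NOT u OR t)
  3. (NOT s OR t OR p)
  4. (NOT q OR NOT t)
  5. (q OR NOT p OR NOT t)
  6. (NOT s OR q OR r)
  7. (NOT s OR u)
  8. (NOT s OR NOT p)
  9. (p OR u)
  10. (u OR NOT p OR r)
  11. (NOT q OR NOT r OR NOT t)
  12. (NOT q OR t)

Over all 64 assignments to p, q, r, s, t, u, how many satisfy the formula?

3

The models are:
  p=F q=F r=F s=F t=T u=T
  p=F q=F r=T s=F t=T u=T
  p=F q=F r=T s=T t=T u=T
That's 3 in total.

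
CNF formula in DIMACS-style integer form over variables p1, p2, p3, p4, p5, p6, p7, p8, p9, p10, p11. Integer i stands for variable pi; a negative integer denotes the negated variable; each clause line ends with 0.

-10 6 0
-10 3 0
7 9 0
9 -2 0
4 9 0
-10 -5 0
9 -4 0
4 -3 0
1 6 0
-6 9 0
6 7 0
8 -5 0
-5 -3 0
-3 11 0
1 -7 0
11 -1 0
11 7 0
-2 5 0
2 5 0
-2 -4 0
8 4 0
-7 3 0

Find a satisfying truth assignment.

p1=F  p2=F  p3=F  p4=T  p5=T  p6=T  p7=F  p8=T  p9=T  p10=F  p11=T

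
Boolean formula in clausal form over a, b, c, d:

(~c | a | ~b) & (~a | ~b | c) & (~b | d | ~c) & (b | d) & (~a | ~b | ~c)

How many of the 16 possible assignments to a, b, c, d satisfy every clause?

6

The models are:
  a=F b=F c=F d=T
  a=F b=F c=T d=T
  a=F b=T c=F d=F
  a=F b=T c=F d=T
  a=T b=F c=F d=T
  a=T b=F c=T d=T
That's 6 in total.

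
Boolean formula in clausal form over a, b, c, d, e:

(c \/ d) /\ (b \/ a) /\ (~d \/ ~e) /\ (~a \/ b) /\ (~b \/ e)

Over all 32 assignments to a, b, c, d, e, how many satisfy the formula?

Satisfying assignments:
  a=0 b=1 c=1 d=0 e=1
  a=1 b=1 c=1 d=0 e=1
Count: 2.

2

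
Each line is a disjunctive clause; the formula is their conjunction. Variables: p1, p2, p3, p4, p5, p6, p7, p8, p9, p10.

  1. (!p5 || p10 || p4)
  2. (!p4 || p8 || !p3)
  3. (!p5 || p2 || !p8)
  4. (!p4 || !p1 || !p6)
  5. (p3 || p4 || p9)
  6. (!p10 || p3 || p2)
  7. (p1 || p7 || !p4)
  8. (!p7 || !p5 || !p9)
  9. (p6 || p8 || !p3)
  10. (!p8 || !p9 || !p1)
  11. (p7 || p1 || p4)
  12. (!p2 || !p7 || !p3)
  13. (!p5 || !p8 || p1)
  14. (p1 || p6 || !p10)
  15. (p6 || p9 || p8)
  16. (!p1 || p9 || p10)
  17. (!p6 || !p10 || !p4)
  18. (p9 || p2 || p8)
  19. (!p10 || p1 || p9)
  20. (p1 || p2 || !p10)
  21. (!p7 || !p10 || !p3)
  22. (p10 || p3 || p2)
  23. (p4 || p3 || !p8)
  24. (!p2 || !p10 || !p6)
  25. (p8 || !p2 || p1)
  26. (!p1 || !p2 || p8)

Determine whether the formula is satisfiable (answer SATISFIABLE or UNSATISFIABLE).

p5 occurs only negated in the remaining clauses — set p5 = False.
Branch on p1: take p1 = True.
Try p2 = False.
Set p3 = True and propagate.
The remaining clauses are satisfied by p4 = False, p6 = True, p7 = False, p8 = False, p9 = True, p10 = False.
Every clause has at least one true literal under this assignment.
So p1 = True  p2 = False  p3 = True  p4 = False  p5 = False  p6 = True  p7 = False  p8 = False  p9 = True  p10 = False is a satisfying assignment.

SATISFIABLE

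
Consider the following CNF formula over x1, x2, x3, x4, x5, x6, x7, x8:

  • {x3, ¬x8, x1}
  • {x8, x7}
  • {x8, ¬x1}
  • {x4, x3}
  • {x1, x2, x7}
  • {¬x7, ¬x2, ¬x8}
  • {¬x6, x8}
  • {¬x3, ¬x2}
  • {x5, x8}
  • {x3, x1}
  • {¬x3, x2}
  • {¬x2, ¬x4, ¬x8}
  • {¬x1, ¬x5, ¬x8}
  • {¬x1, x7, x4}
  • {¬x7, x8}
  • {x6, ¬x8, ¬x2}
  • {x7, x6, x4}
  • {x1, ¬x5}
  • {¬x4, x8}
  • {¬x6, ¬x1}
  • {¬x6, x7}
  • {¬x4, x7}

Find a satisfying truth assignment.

Try x1 = True.
  then x8 is forced to True.
  then x5 is forced to False.
  then x6 is forced to False.
  then x2 is forced to False.
  then x3 is forced to False.
  then x4 is forced to True.
  then x7 is forced to True.

x1=1, x2=0, x3=0, x4=1, x5=0, x6=0, x7=1, x8=1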